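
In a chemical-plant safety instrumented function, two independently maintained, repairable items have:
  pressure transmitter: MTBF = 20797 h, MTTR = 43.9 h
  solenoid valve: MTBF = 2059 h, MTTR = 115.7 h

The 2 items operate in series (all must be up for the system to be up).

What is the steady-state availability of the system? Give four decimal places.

0.9448

A(pressure transmitter) = MTBF/(MTBF+MTTR) = 20797/(20797+43.9) = 0.997894
A(solenoid valve) = MTBF/(MTBF+MTTR) = 2059/(2059+115.7) = 0.946797
Series availability: 0.997894 × 0.946797 = 0.9448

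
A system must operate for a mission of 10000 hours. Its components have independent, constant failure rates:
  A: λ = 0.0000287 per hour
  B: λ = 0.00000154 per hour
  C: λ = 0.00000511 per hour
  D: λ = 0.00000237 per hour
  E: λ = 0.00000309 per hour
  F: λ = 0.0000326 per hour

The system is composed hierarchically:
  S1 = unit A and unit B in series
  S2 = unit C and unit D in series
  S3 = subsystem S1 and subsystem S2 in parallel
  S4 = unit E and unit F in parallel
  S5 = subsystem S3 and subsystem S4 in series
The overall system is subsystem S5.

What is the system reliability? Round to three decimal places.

R(A) = exp(−0.0000287 × 10000) = 0.75051
R(B) = exp(−0.00000154 × 10000) = 0.98472
R(C) = exp(−0.00000511 × 10000) = 0.95018
R(D) = exp(−0.00000237 × 10000) = 0.97658
R(E) = exp(−0.00000309 × 10000) = 0.96957
R(F) = exp(−0.0000326 × 10000) = 0.72181
Series (A and B): 0.75051 × 0.98472 = 0.73904
Series (C and D): 0.95018 × 0.97658 = 0.92793
Parallel ([0.73904] and [0.92793]): 1 − (1 − 0.73904)(1 − 0.92793) = 0.98119
Parallel (E and F): 1 − (1 − 0.96957)(1 − 0.72181) = 0.99153
Series ([0.98119] and [0.99153]): 0.98119 × 0.99153 = 0.973

0.973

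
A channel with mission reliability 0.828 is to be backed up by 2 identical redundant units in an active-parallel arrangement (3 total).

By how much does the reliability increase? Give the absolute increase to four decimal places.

R_before = 0.828
R_after = 1 − (1 − 0.828)^3 = 0.9949
ΔR = 0.9949 − 0.828 = 0.1669

0.1669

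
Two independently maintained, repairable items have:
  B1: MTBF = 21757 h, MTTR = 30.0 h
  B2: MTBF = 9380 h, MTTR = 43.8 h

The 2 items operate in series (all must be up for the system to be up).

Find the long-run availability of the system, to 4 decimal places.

0.9940

A(B1) = MTBF/(MTBF+MTTR) = 21757/(21757+30.0) = 0.998623
A(B2) = MTBF/(MTBF+MTTR) = 9380/(9380+43.8) = 0.995352
Series availability: 0.998623 × 0.995352 = 0.9940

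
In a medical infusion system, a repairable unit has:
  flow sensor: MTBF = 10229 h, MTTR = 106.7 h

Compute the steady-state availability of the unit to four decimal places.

A(flow sensor) = MTBF/(MTBF+MTTR) = 10229/(10229+106.7) = 0.9897

0.9897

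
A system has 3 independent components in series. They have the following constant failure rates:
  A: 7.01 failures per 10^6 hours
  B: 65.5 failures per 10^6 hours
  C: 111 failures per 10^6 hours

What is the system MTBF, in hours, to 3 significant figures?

Series of exponential components: λ_sys = Σ λ_i
λ_sys = 0.00000701 + 0.0000655 + 0.000111 = 1.8351e-04 /h
MTBF = 1 / λ_sys = 5450 h

5450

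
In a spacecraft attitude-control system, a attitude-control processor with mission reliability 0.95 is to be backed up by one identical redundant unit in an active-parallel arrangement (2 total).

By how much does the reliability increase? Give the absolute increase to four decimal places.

R_before = 0.95
R_after = 1 − (1 − 0.95)^2 = 0.9975
ΔR = 0.9975 − 0.95 = 0.0475

0.0475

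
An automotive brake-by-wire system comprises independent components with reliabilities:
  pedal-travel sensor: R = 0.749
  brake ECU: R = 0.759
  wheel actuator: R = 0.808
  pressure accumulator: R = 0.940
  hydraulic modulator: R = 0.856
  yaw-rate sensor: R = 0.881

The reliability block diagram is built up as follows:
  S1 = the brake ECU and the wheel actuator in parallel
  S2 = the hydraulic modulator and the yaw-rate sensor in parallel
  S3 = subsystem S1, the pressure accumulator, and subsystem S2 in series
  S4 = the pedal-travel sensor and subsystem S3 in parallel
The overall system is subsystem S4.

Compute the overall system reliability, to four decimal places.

0.9702

Parallel (brake ECU and wheel actuator): 1 − (1 − 0.759000)(1 − 0.808000) = 0.953728
Parallel (hydraulic modulator and yaw-rate sensor): 1 − (1 − 0.856000)(1 − 0.881000) = 0.982864
Series ([0.953728], pressure accumulator, and [0.982864]): 0.953728 × 0.940000 × 0.982864 = 0.881142
Parallel (pedal-travel sensor and [0.881142]): 1 − (1 − 0.749000)(1 − 0.881142) = 0.9702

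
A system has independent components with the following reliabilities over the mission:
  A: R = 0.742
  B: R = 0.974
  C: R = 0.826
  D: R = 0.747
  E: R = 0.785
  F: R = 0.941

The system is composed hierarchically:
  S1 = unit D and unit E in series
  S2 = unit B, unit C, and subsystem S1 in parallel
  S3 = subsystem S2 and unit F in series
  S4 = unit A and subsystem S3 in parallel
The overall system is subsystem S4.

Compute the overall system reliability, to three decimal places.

Series (D and E): 0.74700 × 0.78500 = 0.58640
Parallel (B, C, and [0.58640]): 1 − (1 − 0.97400)(1 − 0.82600)(1 − 0.58640) = 0.99813
Series ([0.99813] and F): 0.99813 × 0.94100 = 0.93924
Parallel (A and [0.93924]): 1 − (1 − 0.74200)(1 − 0.93924) = 0.984

0.984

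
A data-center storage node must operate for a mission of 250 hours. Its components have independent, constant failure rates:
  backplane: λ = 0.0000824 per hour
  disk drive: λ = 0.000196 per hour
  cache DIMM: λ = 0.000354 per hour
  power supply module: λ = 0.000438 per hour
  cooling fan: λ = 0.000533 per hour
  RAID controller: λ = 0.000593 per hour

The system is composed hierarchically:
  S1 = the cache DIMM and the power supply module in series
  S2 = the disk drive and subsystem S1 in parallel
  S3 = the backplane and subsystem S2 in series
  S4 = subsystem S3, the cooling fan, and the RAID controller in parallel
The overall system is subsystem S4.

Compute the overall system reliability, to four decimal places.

R(backplane) = exp(−0.0000824 × 250) = 0.979611
R(disk drive) = exp(−0.000196 × 250) = 0.952181
R(cache DIMM) = exp(−0.000354 × 250) = 0.915303
R(power supply module) = exp(−0.000438 × 250) = 0.896282
R(cooling fan) = exp(−0.000533 × 250) = 0.875246
R(RAID controller) = exp(−0.000593 × 250) = 0.862216
Series (cache DIMM and power supply module): 0.915303 × 0.896282 = 0.820370
Parallel (disk drive and [0.820370]): 1 − (1 − 0.952181)(1 − 0.820370) = 0.991410
Series (backplane and [0.991410]): 0.979611 × 0.991410 = 0.971196
Parallel ([0.971196], cooling fan, and RAID controller): 1 − (1 − 0.971196)(1 − 0.875246)(1 − 0.862216) = 0.9995

0.9995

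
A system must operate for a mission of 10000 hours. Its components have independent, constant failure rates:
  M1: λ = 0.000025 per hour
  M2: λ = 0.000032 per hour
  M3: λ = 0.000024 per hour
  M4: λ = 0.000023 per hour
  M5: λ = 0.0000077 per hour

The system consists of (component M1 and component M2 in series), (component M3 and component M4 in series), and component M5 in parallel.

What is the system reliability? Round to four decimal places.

0.9879

R(M1) = exp(−0.000025 × 10000) = 0.778801
R(M2) = exp(−0.000032 × 10000) = 0.726149
R(M3) = exp(−0.000024 × 10000) = 0.786628
R(M4) = exp(−0.000023 × 10000) = 0.794534
R(M5) = exp(−0.0000077 × 10000) = 0.925890
Series (M1 and M2): 0.778801 × 0.726149 = 0.565526
Series (M3 and M4): 0.786628 × 0.794534 = 0.625003
Parallel ([0.565526], [0.625003], and M5): 1 − (1 − 0.565526)(1 − 0.625003)(1 − 0.925890) = 0.9879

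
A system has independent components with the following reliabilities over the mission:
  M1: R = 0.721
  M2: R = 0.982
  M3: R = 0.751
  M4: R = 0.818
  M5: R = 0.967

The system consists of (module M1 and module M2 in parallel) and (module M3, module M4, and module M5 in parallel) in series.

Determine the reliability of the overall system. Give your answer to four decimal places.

0.9935

Parallel (M1 and M2): 1 − (1 − 0.721000)(1 − 0.982000) = 0.994978
Parallel (M3, M4, and M5): 1 − (1 − 0.751000)(1 − 0.818000)(1 − 0.967000) = 0.998505
Series ([0.994978] and [0.998505]): 0.994978 × 0.998505 = 0.9935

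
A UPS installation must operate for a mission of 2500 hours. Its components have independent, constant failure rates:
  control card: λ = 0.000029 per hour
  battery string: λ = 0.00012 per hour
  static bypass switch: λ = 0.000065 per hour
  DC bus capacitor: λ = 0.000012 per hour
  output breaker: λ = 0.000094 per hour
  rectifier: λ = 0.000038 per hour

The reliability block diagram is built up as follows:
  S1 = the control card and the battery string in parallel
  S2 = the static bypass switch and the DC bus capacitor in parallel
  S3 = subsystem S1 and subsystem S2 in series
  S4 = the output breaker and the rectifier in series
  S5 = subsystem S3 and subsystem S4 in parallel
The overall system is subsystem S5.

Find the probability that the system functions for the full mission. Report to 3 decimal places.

0.994

R(control card) = exp(−0.000029 × 2500) = 0.93007
R(battery string) = exp(−0.00012 × 2500) = 0.74082
R(static bypass switch) = exp(−0.000065 × 2500) = 0.85002
R(DC bus capacitor) = exp(−0.000012 × 2500) = 0.97045
R(output breaker) = exp(−0.000094 × 2500) = 0.79057
R(rectifier) = exp(−0.000038 × 2500) = 0.90937
Parallel (control card and battery string): 1 − (1 − 0.93007)(1 − 0.74082) = 0.98188
Parallel (static bypass switch and DC bus capacitor): 1 − (1 − 0.85002)(1 − 0.97045) = 0.99557
Series ([0.98188] and [0.99557]): 0.98188 × 0.99557 = 0.97753
Series (output breaker and rectifier): 0.79057 × 0.90937 = 0.71892
Parallel ([0.97753] and [0.71892]): 1 − (1 − 0.97753)(1 − 0.71892) = 0.994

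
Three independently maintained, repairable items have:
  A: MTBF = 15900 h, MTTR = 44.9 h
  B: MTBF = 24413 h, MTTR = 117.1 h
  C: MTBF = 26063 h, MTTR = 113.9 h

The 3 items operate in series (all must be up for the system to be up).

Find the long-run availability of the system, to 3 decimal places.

A(A) = MTBF/(MTBF+MTTR) = 15900/(15900+44.9) = 0.997184
A(B) = MTBF/(MTBF+MTTR) = 24413/(24413+117.1) = 0.995226
A(C) = MTBF/(MTBF+MTTR) = 26063/(26063+113.9) = 0.995649
Series availability: 0.997184 × 0.995226 × 0.995649 = 0.988

0.988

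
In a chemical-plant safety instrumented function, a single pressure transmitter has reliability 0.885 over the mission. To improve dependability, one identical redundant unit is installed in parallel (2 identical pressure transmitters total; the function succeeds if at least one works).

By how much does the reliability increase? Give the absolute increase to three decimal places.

0.102

R_before = 0.885
R_after = 1 − (1 − 0.885)^2 = 0.987
ΔR = 0.987 − 0.885 = 0.102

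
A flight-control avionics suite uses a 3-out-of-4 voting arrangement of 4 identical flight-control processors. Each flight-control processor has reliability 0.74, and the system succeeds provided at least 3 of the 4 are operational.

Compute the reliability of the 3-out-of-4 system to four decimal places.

R = Σ_{i=3}^{4} C(4,i) p^i (1−p)^{4−i} with p = 0.74
C(4,3)·0.74^3·0.26^1 = 0.421433
C(4,4)·0.74^4·0.26^0 = 0.299866
Sum = 0.7213

0.7213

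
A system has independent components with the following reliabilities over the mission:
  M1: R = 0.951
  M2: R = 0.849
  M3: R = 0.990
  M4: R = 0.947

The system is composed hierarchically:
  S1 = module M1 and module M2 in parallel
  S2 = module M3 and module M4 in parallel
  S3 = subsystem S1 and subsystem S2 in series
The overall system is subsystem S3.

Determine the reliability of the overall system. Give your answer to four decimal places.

Parallel (M1 and M2): 1 − (1 − 0.951000)(1 − 0.849000) = 0.992601
Parallel (M3 and M4): 1 − (1 − 0.990000)(1 − 0.947000) = 0.999470
Series ([0.992601] and [0.999470]): 0.992601 × 0.999470 = 0.9921

0.9921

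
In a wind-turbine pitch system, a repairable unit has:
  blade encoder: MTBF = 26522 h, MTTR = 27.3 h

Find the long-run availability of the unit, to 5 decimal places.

A(blade encoder) = MTBF/(MTBF+MTTR) = 26522/(26522+27.3) = 0.99897

0.99897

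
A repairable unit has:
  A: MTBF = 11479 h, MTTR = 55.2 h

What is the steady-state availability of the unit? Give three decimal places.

A(A) = MTBF/(MTBF+MTTR) = 11479/(11479+55.2) = 0.995

0.995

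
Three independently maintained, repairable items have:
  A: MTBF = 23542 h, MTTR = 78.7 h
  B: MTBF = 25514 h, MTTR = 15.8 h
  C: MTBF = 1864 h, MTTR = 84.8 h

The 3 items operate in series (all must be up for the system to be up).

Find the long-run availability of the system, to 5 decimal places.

0.95271

A(A) = MTBF/(MTBF+MTTR) = 23542/(23542+78.7) = 0.996668
A(B) = MTBF/(MTBF+MTTR) = 25514/(25514+15.8) = 0.999381
A(C) = MTBF/(MTBF+MTTR) = 1864/(1864+84.8) = 0.956486
Series availability: 0.996668 × 0.999381 × 0.956486 = 0.95271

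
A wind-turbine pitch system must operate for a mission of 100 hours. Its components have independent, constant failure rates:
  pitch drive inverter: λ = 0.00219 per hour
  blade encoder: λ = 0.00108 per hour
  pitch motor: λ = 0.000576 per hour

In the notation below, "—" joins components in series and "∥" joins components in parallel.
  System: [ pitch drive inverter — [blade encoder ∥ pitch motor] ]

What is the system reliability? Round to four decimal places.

0.7987

R(pitch drive inverter) = exp(−0.00219 × 100) = 0.803322
R(blade encoder) = exp(−0.00108 × 100) = 0.897628
R(pitch motor) = exp(−0.000576 × 100) = 0.944027
Parallel (blade encoder and pitch motor): 1 − (1 − 0.897628)(1 − 0.944027) = 0.994270
Series (pitch drive inverter and [0.994270]): 0.803322 × 0.994270 = 0.7987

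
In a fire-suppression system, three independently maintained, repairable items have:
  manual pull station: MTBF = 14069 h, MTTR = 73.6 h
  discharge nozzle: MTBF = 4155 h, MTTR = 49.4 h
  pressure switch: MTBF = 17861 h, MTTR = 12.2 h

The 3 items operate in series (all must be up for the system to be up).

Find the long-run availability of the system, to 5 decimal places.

A(manual pull station) = MTBF/(MTBF+MTTR) = 14069/(14069+73.6) = 0.994796
A(discharge nozzle) = MTBF/(MTBF+MTTR) = 4155/(4155+49.4) = 0.988250
A(pressure switch) = MTBF/(MTBF+MTTR) = 17861/(17861+12.2) = 0.999317
Series availability: 0.994796 × 0.988250 × 0.999317 = 0.98244

0.98244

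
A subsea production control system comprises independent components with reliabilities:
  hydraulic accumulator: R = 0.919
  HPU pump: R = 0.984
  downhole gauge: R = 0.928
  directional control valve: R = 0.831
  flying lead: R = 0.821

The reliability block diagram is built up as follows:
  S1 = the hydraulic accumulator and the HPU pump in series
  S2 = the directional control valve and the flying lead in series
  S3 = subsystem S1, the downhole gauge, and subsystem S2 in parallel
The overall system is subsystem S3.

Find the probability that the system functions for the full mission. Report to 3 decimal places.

0.998

Series (hydraulic accumulator and HPU pump): 0.91900 × 0.98400 = 0.90430
Series (directional control valve and flying lead): 0.83100 × 0.82100 = 0.68225
Parallel ([0.90430], downhole gauge, and [0.68225]): 1 − (1 − 0.90430)(1 − 0.92800)(1 − 0.68225) = 0.998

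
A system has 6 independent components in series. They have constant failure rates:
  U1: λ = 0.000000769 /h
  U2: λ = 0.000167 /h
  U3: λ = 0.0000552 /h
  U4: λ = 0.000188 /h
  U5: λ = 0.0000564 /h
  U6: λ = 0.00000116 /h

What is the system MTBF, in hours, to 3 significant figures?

2130

Series of exponential components: λ_sys = Σ λ_i
λ_sys = 0.000000769 + 0.000167 + 0.0000552 + 0.000188 + 0.0000564 + 0.00000116 = 4.6853e-04 /h
MTBF = 1 / λ_sys = 2130 h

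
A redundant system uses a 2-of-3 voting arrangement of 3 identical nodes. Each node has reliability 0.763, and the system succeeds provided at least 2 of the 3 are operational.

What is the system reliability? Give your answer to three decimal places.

R = Σ_{i=2}^{3} C(3,i) p^i (1−p)^{3−i} with p = 0.763
C(3,2)·0.763^2·0.237^1 = 0.41392
C(3,3)·0.763^3·0.237^0 = 0.44419
Sum = 0.858

0.858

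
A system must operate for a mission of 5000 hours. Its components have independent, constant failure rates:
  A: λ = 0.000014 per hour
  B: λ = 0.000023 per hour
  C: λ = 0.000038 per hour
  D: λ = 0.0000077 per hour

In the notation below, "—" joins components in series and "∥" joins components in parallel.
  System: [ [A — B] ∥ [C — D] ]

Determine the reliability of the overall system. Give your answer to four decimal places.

0.9655

R(A) = exp(−0.000014 × 5000) = 0.932394
R(B) = exp(−0.000023 × 5000) = 0.891366
R(C) = exp(−0.000038 × 5000) = 0.826959
R(D) = exp(−0.0000077 × 5000) = 0.962232
Series (A and B): 0.932394 × 0.891366 = 0.831104
Series (C and D): 0.826959 × 0.962232 = 0.795726
Parallel ([0.831104] and [0.795726]): 1 − (1 − 0.831104)(1 − 0.795726) = 0.9655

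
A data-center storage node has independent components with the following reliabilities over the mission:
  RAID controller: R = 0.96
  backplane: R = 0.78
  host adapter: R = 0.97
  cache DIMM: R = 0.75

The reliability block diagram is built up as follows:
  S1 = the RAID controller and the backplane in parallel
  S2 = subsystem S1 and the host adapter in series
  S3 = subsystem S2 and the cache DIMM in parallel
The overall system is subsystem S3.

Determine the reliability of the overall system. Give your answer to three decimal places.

0.990

Parallel (RAID controller and backplane): 1 − (1 − 0.96000)(1 − 0.78000) = 0.99120
Series ([0.99120] and host adapter): 0.99120 × 0.97000 = 0.96146
Parallel ([0.96146] and cache DIMM): 1 − (1 − 0.96146)(1 − 0.75000) = 0.990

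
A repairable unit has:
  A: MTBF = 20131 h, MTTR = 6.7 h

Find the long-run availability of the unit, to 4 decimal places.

A(A) = MTBF/(MTBF+MTTR) = 20131/(20131+6.7) = 0.9997

0.9997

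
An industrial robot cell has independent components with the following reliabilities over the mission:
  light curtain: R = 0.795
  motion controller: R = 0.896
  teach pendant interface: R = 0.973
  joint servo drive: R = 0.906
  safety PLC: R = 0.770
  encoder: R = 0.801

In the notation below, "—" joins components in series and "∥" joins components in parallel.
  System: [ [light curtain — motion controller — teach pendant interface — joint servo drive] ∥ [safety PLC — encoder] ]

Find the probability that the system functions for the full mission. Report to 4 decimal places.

0.8574

Series (light curtain, motion controller, teach pendant interface, and joint servo drive): 0.795000 × 0.896000 × 0.973000 × 0.906000 = 0.627937
Series (safety PLC and encoder): 0.770000 × 0.801000 = 0.616770
Parallel ([0.627937] and [0.616770]): 1 − (1 − 0.627937)(1 − 0.616770) = 0.8574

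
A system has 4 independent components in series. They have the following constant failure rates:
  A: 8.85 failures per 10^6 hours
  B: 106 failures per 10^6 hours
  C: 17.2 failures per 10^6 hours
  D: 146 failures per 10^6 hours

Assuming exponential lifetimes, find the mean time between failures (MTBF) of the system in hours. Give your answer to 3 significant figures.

Series of exponential components: λ_sys = Σ λ_i
λ_sys = 0.00000885 + 0.000106 + 0.0000172 + 0.000146 = 2.7805e-04 /h
MTBF = 1 / λ_sys = 3600 h

3600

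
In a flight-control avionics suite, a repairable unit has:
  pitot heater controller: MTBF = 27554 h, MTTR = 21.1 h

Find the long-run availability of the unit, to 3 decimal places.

A(pitot heater controller) = MTBF/(MTBF+MTTR) = 27554/(27554+21.1) = 0.999

0.999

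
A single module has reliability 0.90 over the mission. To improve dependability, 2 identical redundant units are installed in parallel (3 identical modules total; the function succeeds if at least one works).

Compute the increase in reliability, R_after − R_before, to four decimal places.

R_before = 0.90
R_after = 1 − (1 − 0.90)^3 = 0.9990
ΔR = 0.9990 − 0.90 = 0.0990

0.0990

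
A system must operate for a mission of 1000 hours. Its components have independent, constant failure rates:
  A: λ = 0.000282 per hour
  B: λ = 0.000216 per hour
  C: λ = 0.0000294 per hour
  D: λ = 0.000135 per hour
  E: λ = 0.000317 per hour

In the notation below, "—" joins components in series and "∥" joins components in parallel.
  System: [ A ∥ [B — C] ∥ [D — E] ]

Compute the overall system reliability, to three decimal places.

R(A) = exp(−0.000282 × 1000) = 0.75427
R(B) = exp(−0.000216 × 1000) = 0.80574
R(C) = exp(−0.0000294 × 1000) = 0.97103
R(D) = exp(−0.000135 × 1000) = 0.87372
R(E) = exp(−0.000317 × 1000) = 0.72833
Series (B and C): 0.80574 × 0.97103 = 0.78240
Series (D and E): 0.87372 × 0.72833 = 0.63636
Parallel (A, [0.78240], and [0.63636]): 1 − (1 − 0.75427)(1 − 0.78240)(1 − 0.63636) = 0.981

0.981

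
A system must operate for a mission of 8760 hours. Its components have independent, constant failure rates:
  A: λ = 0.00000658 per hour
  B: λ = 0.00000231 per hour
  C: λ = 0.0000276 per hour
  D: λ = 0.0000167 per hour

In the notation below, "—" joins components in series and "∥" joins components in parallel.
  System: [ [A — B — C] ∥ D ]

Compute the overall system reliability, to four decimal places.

0.9628

R(A) = exp(−0.00000658 × 8760) = 0.943989
R(B) = exp(−0.00000231 × 8760) = 0.979968
R(C) = exp(−0.0000276 × 8760) = 0.785232
R(D) = exp(−0.0000167 × 8760) = 0.863905
Series (A, B, and C): 0.943989 × 0.979968 × 0.785232 = 0.726402
Parallel ([0.726402] and D): 1 − (1 − 0.726402)(1 − 0.863905) = 0.9628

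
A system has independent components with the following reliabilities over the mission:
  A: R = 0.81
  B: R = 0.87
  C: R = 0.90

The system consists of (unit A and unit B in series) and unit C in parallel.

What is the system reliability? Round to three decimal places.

Series (A and B): 0.81000 × 0.87000 = 0.70470
Parallel ([0.70470] and C): 1 − (1 − 0.70470)(1 − 0.90000) = 0.970

0.970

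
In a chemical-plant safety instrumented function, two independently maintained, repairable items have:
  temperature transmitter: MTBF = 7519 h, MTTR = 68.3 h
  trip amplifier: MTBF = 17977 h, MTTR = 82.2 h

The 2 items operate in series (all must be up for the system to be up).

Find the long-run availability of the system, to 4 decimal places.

A(temperature transmitter) = MTBF/(MTBF+MTTR) = 7519/(7519+68.3) = 0.990998
A(trip amplifier) = MTBF/(MTBF+MTTR) = 17977/(17977+82.2) = 0.995448
Series availability: 0.990998 × 0.995448 = 0.9865

0.9865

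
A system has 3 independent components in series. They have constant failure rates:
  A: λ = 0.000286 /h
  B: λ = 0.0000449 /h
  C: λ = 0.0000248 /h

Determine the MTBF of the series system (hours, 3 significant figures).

Series of exponential components: λ_sys = Σ λ_i
λ_sys = 0.000286 + 0.0000449 + 0.0000248 = 3.5570e-04 /h
MTBF = 1 / λ_sys = 2810 h

2810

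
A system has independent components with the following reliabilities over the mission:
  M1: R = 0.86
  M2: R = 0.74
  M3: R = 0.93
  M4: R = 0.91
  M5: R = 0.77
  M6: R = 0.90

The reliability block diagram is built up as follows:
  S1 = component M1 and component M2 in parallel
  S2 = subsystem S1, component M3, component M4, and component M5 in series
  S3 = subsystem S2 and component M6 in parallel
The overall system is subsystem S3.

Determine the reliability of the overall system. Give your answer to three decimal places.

0.963

Parallel (M1 and M2): 1 − (1 − 0.86000)(1 − 0.74000) = 0.96360
Series ([0.96360], M3, M4, and M5): 0.96360 × 0.93000 × 0.91000 × 0.77000 = 0.62793
Parallel ([0.62793] and M6): 1 − (1 − 0.62793)(1 − 0.90000) = 0.963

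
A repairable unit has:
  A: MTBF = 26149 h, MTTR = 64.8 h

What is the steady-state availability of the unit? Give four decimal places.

A(A) = MTBF/(MTBF+MTTR) = 26149/(26149+64.8) = 0.9975

0.9975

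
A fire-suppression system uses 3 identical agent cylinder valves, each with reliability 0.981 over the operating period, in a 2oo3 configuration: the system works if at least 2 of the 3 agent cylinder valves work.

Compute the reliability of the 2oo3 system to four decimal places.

R = Σ_{i=2}^{3} C(3,i) p^i (1−p)^{3−i} with p = 0.981
C(3,2)·0.981^2·0.019^1 = 0.054855
C(3,3)·0.981^3·0.019^0 = 0.944076
Sum = 0.9989

0.9989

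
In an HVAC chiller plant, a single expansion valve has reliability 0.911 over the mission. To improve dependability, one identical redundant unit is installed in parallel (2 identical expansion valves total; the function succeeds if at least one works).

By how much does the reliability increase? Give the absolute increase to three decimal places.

R_before = 0.911
R_after = 1 − (1 − 0.911)^2 = 0.992
ΔR = 0.992 − 0.911 = 0.081

0.081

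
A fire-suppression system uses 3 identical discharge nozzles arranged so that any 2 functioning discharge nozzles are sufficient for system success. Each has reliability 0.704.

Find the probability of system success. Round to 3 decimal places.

R = Σ_{i=2}^{3} C(3,i) p^i (1−p)^{3−i} with p = 0.704
C(3,2)·0.704^2·0.296^1 = 0.44011
C(3,3)·0.704^3·0.296^0 = 0.34891
Sum = 0.789

0.789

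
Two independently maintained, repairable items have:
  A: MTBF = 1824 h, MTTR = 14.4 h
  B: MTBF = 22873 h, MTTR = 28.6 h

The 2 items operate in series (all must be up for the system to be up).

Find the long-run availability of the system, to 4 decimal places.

0.9909

A(A) = MTBF/(MTBF+MTTR) = 1824/(1824+14.4) = 0.992167
A(B) = MTBF/(MTBF+MTTR) = 22873/(22873+28.6) = 0.998751
Series availability: 0.992167 × 0.998751 = 0.9909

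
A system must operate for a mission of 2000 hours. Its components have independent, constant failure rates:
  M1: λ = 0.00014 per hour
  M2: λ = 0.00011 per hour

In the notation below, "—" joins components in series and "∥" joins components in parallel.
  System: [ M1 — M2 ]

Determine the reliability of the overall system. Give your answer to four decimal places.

R(M1) = exp(−0.00014 × 2000) = 0.755784
R(M2) = exp(−0.00011 × 2000) = 0.802519
Series (M1 and M2): 0.755784 × 0.802519 = 0.6065

0.6065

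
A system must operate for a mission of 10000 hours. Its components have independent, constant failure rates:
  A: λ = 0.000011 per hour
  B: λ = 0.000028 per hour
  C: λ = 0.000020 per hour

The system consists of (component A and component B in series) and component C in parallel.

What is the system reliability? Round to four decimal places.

R(A) = exp(−0.000011 × 10000) = 0.895834
R(B) = exp(−0.000028 × 10000) = 0.755784
R(C) = exp(−0.000020 × 10000) = 0.818731
Series (A and B): 0.895834 × 0.755784 = 0.677057
Parallel ([0.677057] and C): 1 − (1 − 0.677057)(1 − 0.818731) = 0.9415

0.9415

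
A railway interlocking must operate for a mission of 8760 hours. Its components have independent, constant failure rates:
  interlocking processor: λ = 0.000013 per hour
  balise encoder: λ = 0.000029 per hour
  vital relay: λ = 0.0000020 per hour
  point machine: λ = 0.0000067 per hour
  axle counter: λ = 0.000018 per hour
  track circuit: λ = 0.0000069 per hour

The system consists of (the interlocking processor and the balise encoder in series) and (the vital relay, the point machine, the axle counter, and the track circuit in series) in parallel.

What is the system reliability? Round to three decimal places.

R(interlocking processor) = exp(−0.000013 × 8760) = 0.89237
R(balise encoder) = exp(−0.000029 × 8760) = 0.77566
R(vital relay) = exp(−0.0000020 × 8760) = 0.98263
R(point machine) = exp(−0.0000067 × 8760) = 0.94300
R(axle counter) = exp(−0.000018 × 8760) = 0.85412
R(track circuit) = exp(−0.0000069 × 8760) = 0.94135
Series (interlocking processor and balise encoder): 0.89237 × 0.77566 = 0.69218
Series (vital relay, point machine, axle counter, and track circuit): 0.98263 × 0.94300 × 0.85412 × 0.94135 = 0.74503
Parallel ([0.69218] and [0.74503]): 1 − (1 − 0.69218)(1 − 0.74503) = 0.922

0.922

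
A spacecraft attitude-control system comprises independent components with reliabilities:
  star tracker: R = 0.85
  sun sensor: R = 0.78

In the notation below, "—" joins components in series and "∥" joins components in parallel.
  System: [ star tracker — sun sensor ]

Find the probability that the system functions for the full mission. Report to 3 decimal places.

0.663

Series (star tracker and sun sensor): 0.85000 × 0.78000 = 0.663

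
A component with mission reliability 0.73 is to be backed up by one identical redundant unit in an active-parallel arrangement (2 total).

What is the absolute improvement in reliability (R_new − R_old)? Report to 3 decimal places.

R_before = 0.73
R_after = 1 − (1 − 0.73)^2 = 0.927
ΔR = 0.927 − 0.73 = 0.197

0.197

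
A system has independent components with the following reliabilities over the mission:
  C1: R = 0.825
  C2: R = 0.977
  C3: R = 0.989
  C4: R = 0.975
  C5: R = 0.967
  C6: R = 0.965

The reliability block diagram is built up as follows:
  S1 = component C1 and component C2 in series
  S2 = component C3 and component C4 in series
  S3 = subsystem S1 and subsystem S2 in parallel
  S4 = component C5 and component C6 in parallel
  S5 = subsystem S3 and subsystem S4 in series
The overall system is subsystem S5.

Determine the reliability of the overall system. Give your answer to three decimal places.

Series (C1 and C2): 0.82500 × 0.97700 = 0.80603
Series (C3 and C4): 0.98900 × 0.97500 = 0.96428
Parallel ([0.80603] and [0.96428]): 1 − (1 − 0.80603)(1 − 0.96428) = 0.99307
Parallel (C5 and C6): 1 − (1 − 0.96700)(1 − 0.96500) = 0.99885
Series ([0.99307] and [0.99885]): 0.99307 × 0.99885 = 0.992

0.992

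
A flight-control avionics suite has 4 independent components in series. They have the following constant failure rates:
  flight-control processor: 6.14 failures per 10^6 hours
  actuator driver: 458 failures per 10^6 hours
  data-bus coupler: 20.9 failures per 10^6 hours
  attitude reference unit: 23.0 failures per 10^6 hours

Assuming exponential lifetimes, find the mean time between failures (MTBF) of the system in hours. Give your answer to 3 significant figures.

1970

Series of exponential components: λ_sys = Σ λ_i
λ_sys = 0.00000614 + 0.000458 + 0.0000209 + 0.0000230 = 5.0804e-04 /h
MTBF = 1 / λ_sys = 1970 h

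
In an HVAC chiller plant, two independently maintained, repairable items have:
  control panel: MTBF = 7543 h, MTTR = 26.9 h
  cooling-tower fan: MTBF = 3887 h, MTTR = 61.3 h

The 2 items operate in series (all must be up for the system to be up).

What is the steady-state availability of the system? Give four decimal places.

0.9810

A(control panel) = MTBF/(MTBF+MTTR) = 7543/(7543+26.9) = 0.996446
A(cooling-tower fan) = MTBF/(MTBF+MTTR) = 3887/(3887+61.3) = 0.984474
Series availability: 0.996446 × 0.984474 = 0.9810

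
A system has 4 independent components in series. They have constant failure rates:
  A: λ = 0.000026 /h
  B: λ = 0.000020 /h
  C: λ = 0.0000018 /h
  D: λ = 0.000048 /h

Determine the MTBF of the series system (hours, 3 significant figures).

Series of exponential components: λ_sys = Σ λ_i
λ_sys = 0.000026 + 0.000020 + 0.0000018 + 0.000048 = 9.5800e-05 /h
MTBF = 1 / λ_sys = 10400 h

10400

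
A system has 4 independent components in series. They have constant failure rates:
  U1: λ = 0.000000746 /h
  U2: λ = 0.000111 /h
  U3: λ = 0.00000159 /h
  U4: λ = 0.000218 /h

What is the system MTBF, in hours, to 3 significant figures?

Series of exponential components: λ_sys = Σ λ_i
λ_sys = 0.000000746 + 0.000111 + 0.00000159 + 0.000218 = 3.3134e-04 /h
MTBF = 1 / λ_sys = 3020 h

3020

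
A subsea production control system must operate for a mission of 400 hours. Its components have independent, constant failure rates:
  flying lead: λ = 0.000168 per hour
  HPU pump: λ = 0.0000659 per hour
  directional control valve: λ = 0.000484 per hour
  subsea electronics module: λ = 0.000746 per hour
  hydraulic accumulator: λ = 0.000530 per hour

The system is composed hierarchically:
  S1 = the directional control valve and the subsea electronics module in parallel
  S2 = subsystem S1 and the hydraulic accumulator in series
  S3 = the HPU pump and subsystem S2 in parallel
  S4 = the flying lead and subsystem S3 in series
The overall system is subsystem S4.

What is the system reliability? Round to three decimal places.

0.929

R(flying lead) = exp(−0.000168 × 400) = 0.93501
R(HPU pump) = exp(−0.0000659 × 400) = 0.97398
R(directional control valve) = exp(−0.000484 × 400) = 0.82399
R(subsea electronics module) = exp(−0.000746 × 400) = 0.74200
R(hydraulic accumulator) = exp(−0.000530 × 400) = 0.80896
Parallel (directional control valve and subsea electronics module): 1 − (1 − 0.82399)(1 − 0.74200) = 0.95459
Series ([0.95459] and hydraulic accumulator): 0.95459 × 0.80896 = 0.77223
Parallel (HPU pump and [0.77223]): 1 − (1 − 0.97398)(1 − 0.77223) = 0.99407
Series (flying lead and [0.99407]): 0.93501 × 0.99407 = 0.929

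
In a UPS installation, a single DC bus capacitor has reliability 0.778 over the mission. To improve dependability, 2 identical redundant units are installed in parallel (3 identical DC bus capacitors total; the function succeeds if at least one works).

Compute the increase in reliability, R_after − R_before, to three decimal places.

0.211

R_before = 0.778
R_after = 1 − (1 − 0.778)^3 = 0.989
ΔR = 0.989 − 0.778 = 0.211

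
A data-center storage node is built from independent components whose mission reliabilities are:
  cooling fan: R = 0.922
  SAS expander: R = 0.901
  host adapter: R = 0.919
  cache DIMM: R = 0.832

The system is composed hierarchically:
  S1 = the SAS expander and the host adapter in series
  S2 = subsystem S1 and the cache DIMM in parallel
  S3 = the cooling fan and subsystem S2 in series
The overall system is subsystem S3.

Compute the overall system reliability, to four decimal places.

Series (SAS expander and host adapter): 0.901000 × 0.919000 = 0.828019
Parallel ([0.828019] and cache DIMM): 1 − (1 − 0.828019)(1 − 0.832000) = 0.971107
Series (cooling fan and [0.971107]): 0.922000 × 0.971107 = 0.8954

0.8954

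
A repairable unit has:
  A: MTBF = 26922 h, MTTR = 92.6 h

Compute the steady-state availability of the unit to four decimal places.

A(A) = MTBF/(MTBF+MTTR) = 26922/(26922+92.6) = 0.9966

0.9966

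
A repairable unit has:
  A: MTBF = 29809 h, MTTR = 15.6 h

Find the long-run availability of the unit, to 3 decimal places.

A(A) = MTBF/(MTBF+MTTR) = 29809/(29809+15.6) = 0.999

0.999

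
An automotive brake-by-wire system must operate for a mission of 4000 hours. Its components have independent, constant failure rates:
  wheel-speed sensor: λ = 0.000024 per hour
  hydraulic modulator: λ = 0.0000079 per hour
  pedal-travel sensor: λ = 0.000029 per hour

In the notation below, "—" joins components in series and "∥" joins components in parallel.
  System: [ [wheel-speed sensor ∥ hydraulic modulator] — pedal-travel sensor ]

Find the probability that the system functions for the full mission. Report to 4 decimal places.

0.8879

R(wheel-speed sensor) = exp(−0.000024 × 4000) = 0.908464
R(hydraulic modulator) = exp(−0.0000079 × 4000) = 0.968894
R(pedal-travel sensor) = exp(−0.000029 × 4000) = 0.890475
Parallel (wheel-speed sensor and hydraulic modulator): 1 − (1 − 0.908464)(1 − 0.968894) = 0.997153
Series ([0.997153] and pedal-travel sensor): 0.997153 × 0.890475 = 0.8879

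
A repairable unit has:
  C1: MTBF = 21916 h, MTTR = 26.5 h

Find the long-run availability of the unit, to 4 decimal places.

A(C1) = MTBF/(MTBF+MTTR) = 21916/(21916+26.5) = 0.9988

0.9988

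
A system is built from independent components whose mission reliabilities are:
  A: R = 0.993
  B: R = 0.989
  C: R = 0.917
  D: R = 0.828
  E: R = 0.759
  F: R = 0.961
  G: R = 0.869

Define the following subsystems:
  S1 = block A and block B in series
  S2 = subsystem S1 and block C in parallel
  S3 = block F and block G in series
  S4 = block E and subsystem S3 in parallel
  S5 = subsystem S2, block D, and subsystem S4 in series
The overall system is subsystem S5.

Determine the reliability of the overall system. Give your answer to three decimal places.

Series (A and B): 0.99300 × 0.98900 = 0.98208
Parallel ([0.98208] and C): 1 − (1 − 0.98208)(1 − 0.91700) = 0.99851
Series (F and G): 0.96100 × 0.86900 = 0.83511
Parallel (E and [0.83511]): 1 − (1 − 0.75900)(1 − 0.83511) = 0.96026
Series ([0.99851], D, and [0.96026]): 0.99851 × 0.82800 × 0.96026 = 0.794

0.794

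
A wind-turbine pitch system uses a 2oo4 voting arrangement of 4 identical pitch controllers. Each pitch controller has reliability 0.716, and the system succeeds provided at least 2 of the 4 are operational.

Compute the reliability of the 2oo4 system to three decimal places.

R = Σ_{i=2}^{4} C(4,i) p^i (1−p)^{4−i} with p = 0.716
C(4,2)·0.716^2·0.284^2 = 0.24809
C(4,3)·0.716^3·0.284^1 = 0.41698
C(4,4)·0.716^4·0.284^0 = 0.26282
Sum = 0.928

0.928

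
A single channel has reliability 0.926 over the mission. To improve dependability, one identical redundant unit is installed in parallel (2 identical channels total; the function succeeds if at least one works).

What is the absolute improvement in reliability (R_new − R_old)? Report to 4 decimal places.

R_before = 0.926
R_after = 1 − (1 − 0.926)^2 = 0.9945
ΔR = 0.9945 − 0.926 = 0.0685

0.0685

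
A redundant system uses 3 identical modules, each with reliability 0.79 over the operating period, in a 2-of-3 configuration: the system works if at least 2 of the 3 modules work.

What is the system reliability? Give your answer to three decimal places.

0.886

R = Σ_{i=2}^{3} C(3,i) p^i (1−p)^{3−i} with p = 0.79
C(3,2)·0.79^2·0.21^1 = 0.39318
C(3,3)·0.79^3·0.21^0 = 0.49304
Sum = 0.886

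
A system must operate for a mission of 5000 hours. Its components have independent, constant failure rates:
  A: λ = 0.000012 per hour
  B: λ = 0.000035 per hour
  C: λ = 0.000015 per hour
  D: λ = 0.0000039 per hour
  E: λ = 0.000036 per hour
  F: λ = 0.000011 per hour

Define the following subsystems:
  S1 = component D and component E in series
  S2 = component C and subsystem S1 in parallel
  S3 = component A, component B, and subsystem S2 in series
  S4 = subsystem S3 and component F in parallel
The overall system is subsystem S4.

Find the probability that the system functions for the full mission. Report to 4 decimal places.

R(A) = exp(−0.000012 × 5000) = 0.941765
R(B) = exp(−0.000035 × 5000) = 0.839457
R(C) = exp(−0.000015 × 5000) = 0.927743
R(D) = exp(−0.0000039 × 5000) = 0.980689
R(E) = exp(−0.000036 × 5000) = 0.835270
R(F) = exp(−0.000011 × 5000) = 0.946485
Series (D and E): 0.980689 × 0.835270 = 0.819140
Parallel (C and [0.819140]): 1 − (1 − 0.927743)(1 − 0.819140) = 0.986932
Series (A, B, and [0.986932]): 0.941765 × 0.839457 × 0.986932 = 0.780240
Parallel ([0.780240] and F): 1 − (1 − 0.780240)(1 − 0.946485) = 0.9882

0.9882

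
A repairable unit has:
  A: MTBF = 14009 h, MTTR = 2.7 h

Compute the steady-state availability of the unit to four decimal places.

A(A) = MTBF/(MTBF+MTTR) = 14009/(14009+2.7) = 0.9998

0.9998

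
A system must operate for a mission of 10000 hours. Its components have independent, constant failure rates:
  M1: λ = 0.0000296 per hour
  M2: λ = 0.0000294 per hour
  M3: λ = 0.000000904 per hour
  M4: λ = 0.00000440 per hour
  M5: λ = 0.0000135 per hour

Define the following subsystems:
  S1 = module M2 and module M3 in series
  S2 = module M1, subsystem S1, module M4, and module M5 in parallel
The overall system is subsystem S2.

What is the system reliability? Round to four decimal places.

0.9996

R(M1) = exp(−0.0000296 × 10000) = 0.743787
R(M2) = exp(−0.0000294 × 10000) = 0.745276
R(M3) = exp(−0.000000904 × 10000) = 0.991001
R(M4) = exp(−0.00000440 × 10000) = 0.956954
R(M5) = exp(−0.0000135 × 10000) = 0.873716
Series (M2 and M3): 0.745276 × 0.991001 = 0.738569
Parallel (M1, [0.738569], M4, and M5): 1 − (1 − 0.743787)(1 − 0.738569)(1 − 0.956954)(1 − 0.873716) = 0.9996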